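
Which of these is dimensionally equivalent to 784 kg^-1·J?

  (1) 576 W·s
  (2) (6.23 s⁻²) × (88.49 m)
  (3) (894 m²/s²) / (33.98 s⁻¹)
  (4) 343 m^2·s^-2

Reference: J·kg⁻¹ = N·m·kg⁻¹ = m²·s⁻².
Each option:
  (1) W·s = J·s⁻¹·s = kg·m²·s⁻²
  (2) [s⁻²] · [m] = m·s⁻²
  (3) [m²·s⁻²] / [s⁻¹] = m²·s⁻¹
  (4) m²·s⁻²  ← same
Only (4) matches m²·s⁻².

(4)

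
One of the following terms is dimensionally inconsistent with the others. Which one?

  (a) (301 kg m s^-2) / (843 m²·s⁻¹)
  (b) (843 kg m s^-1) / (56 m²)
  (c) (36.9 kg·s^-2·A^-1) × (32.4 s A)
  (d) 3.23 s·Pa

Work out the base dimensions of each:
  (a) [kg·m·s⁻²] / [m²·s⁻¹] = kg·m⁻¹·s⁻¹
  (b) [kg·m·s⁻¹] / [m²] = kg·m⁻¹·s⁻¹
  (c) [kg·s⁻²·A⁻¹] · [s·A] = kg·s⁻¹
  (d) Pa·s = N·m⁻²·s = kg·m⁻¹·s⁻¹
All reduce to kg·m⁻¹·s⁻¹ except (c), which is kg·s⁻¹.

(c)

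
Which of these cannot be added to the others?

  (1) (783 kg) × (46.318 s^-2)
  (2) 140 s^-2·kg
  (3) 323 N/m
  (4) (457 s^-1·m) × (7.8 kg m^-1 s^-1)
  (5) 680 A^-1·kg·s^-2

(5)

Work out the base dimensions of each:
  (1) [kg] · [s⁻²] = kg·s⁻²
  (2) kg·s⁻²
  (3) N·m⁻¹ = kg·m·s⁻²·m⁻¹ = kg·s⁻²
  (4) [m·s⁻¹] · [kg·m⁻¹·s⁻¹] = kg·s⁻²
  (5) kg·s⁻²·A⁻¹
All reduce to kg·s⁻² except (5), which is kg·s⁻²·A⁻¹.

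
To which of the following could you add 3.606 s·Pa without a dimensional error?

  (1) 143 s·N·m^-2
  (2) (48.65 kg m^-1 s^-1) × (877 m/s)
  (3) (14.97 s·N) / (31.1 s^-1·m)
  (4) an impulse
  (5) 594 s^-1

Reference: Pa·s = N·m⁻²·s = kg·m⁻¹·s⁻¹.
Each option:
  (1) N·s·m⁻² = kg·m·s⁻²·s·m⁻² = kg·m⁻¹·s⁻¹  ← same
  (2) [kg·m⁻¹·s⁻¹] · [m·s⁻¹] = kg·s⁻²
  (3) [kg·m·s⁻¹] / [m·s⁻¹] = kg
  (4) [impulse] = kg·m·s⁻¹
  (5) s⁻¹
Only (1) matches kg·m⁻¹·s⁻¹.

(1)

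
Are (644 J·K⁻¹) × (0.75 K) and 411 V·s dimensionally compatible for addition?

Reduce each to base SI dimensions:
  (644 J·K⁻¹) × (0.75 K):  [kg·m²·s⁻²·K⁻¹] · [K] = kg·m²·s⁻²
  411 V·s:  V·s = J·C⁻¹·s = kg·m²·s⁻²·A⁻¹
kg·m²·s⁻² ≠ kg·m²·s⁻²·A⁻¹, so they cannot be added.

No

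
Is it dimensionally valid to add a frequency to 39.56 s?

Reduce each to base SI dimensions:
  a frequency:  [frequency] = s⁻¹
  39.56 s:  s
s⁻¹ ≠ s, so they cannot be added.

No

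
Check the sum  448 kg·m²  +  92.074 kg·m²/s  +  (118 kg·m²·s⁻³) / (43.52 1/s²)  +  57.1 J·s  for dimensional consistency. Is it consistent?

Dimensions:
  448 kg·m²:  kg·m²
  92.074 kg·m²/s:  kg·m²·s⁻¹
  (118 kg·m²·s⁻³) / (43.52 1/s²):  [kg·m²·s⁻³] / [s⁻²] = kg·m²·s⁻¹
  57.1 J·s:  J·s = N·m·s = kg·m²·s⁻¹
The terms do not share a single dimension (kg·m² vs kg·m²·s⁻¹).

No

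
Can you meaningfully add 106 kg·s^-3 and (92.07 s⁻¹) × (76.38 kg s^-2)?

Yes

In SI base units:
  106 kg·s^-3:  kg·s⁻³
  (92.07 s⁻¹) × (76.38 kg s^-2):  [s⁻¹] · [kg·s⁻²] = kg·s⁻³
Both are kg·s⁻³, so they have the same dimensions and can be added.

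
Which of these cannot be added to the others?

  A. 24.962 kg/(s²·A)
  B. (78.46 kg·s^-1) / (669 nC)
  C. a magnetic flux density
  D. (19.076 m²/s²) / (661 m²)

Work out the base dimensions of each:
  A. kg·s⁻²·A⁻¹
  B. [kg·s⁻¹] / [s·A] = kg·s⁻²·A⁻¹
  C. [magnetic flux density] = kg·s⁻²·A⁻¹
  D. [m²·s⁻²] / [m²] = s⁻²
All reduce to kg·s⁻²·A⁻¹ except D., which is s⁻².

D.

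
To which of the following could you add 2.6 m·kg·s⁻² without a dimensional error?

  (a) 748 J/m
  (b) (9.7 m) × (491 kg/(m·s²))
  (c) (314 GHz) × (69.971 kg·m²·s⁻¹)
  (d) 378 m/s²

Reference: kg·m·s⁻².
Each option:
  (a) J·m⁻¹ = N·m·m⁻¹ = kg·m·s⁻²  ← same
  (b) [m] · [kg·m⁻¹·s⁻²] = kg·s⁻²
  (c) [s⁻¹] · [kg·m²·s⁻¹] = kg·m²·s⁻²
  (d) m·s⁻²
Only (a) matches kg·m·s⁻².

(a)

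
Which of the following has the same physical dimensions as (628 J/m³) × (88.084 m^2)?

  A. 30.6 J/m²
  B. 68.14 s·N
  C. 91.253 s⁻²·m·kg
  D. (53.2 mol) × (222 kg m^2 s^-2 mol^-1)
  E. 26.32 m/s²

Reference: [kg·m⁻¹·s⁻²] · [m²] = kg·m·s⁻².
Each option:
  A. J·m⁻² = N·m·m⁻² = kg·s⁻²
  B. N·s = kg·m·s⁻²·s = kg·m·s⁻¹
  C. kg·m·s⁻²  ← same
  D. [mol] · [kg·m²·s⁻²·mol⁻¹] = kg·m²·s⁻²
  E. m·s⁻²
Only C. matches kg·m·s⁻².

C.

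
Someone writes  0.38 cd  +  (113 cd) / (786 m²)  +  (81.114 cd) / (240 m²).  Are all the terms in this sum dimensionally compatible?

No

Reduce each to base SI dimensions:
  0.38 cd:  cd
  (113 cd) / (786 m²):  [cd] / [m²] = m⁻²·cd
  (81.114 cd) / (240 m²):  [cd] / [m²] = m⁻²·cd
The terms do not share a single dimension (cd vs m⁻²·cd).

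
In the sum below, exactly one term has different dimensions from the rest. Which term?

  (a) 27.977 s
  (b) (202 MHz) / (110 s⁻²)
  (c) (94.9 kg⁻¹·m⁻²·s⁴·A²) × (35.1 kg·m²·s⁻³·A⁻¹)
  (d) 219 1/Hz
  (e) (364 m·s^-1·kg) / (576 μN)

Reduce each to base SI dimensions:
  (a) s
  (b) [s⁻¹] / [s⁻²] = s
  (c) [kg⁻¹·m⁻²·s⁴·A²] · [kg·m²·s⁻³·A⁻¹] = s·A
  (d) Hz⁻¹ = (s⁻¹)⁻¹ = s
  (e) [kg·m·s⁻¹] / [kg·m·s⁻²] = s
All reduce to s except (c), which is s·A.

(c)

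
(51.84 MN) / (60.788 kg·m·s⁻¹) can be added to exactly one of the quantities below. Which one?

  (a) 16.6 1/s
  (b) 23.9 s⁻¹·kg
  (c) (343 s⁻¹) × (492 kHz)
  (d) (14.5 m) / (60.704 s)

Reference: [kg·m·s⁻²] / [kg·m·s⁻¹] = s⁻¹.
Each option:
  (a) s⁻¹  ← same
  (b) kg·s⁻¹
  (c) [s⁻¹] · [s⁻¹] = s⁻²
  (d) [m] / [s] = m·s⁻¹
Only (a) matches s⁻¹.

(a)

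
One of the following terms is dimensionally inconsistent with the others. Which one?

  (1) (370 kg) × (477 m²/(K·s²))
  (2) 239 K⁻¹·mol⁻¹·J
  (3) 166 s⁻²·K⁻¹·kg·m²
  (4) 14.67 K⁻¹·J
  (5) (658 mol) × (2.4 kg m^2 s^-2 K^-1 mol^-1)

In SI base units:
  (1) [kg] · [m²·s⁻²·K⁻¹] = kg·m²·s⁻²·K⁻¹
  (2) J·mol⁻¹·K⁻¹ = N·m·mol⁻¹·K⁻¹ = kg·m²·s⁻²·K⁻¹·mol⁻¹
  (3) kg·m²·s⁻²·K⁻¹
  (4) J·K⁻¹ = N·m·K⁻¹ = kg·m²·s⁻²·K⁻¹
  (5) [mol] · [kg·m²·s⁻²·K⁻¹·mol⁻¹] = kg·m²·s⁻²·K⁻¹
All reduce to kg·m²·s⁻²·K⁻¹ except (2), which is kg·m²·s⁻²·K⁻¹·mol⁻¹.

(2)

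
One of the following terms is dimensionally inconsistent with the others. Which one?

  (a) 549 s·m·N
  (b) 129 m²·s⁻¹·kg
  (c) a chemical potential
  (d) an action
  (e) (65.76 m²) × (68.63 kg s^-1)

Reduce each to base SI dimensions:
  (a) N·m·s = kg·m·s⁻²·m·s = kg·m²·s⁻¹
  (b) kg·m²·s⁻¹
  (c) [chemical potential] = kg·m²·s⁻²·mol⁻¹
  (d) [action] = kg·m²·s⁻¹
  (e) [m²] · [kg·s⁻¹] = kg·m²·s⁻¹
All reduce to kg·m²·s⁻¹ except (c), which is kg·m²·s⁻²·mol⁻¹.

(c)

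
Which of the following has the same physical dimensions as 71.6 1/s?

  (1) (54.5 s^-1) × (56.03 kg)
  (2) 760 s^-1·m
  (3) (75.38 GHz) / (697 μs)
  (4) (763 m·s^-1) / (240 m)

Reference: s⁻¹.
Each option:
  (1) [s⁻¹] · [kg] = kg·s⁻¹
  (2) m·s⁻¹
  (3) [s⁻¹] / [s] = s⁻²
  (4) [m·s⁻¹] / [m] = s⁻¹  ← same
Only (4) matches s⁻¹.

(4)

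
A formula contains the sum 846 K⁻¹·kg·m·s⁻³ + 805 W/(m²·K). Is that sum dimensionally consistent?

Dimensions:
  846 K⁻¹·kg·m·s⁻³:  kg·m·s⁻³·K⁻¹
  805 W/(m²·K):  W·m⁻²·K⁻¹ = J·s⁻¹·m⁻²·K⁻¹ = kg·s⁻³·K⁻¹
kg·m·s⁻³·K⁻¹ ≠ kg·s⁻³·K⁻¹, so they cannot be added.

No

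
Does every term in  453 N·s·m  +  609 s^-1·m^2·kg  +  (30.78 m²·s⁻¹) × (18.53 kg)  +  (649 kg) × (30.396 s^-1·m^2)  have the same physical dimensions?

Dimensions:
  453 N·s·m:  N·m·s = kg·m·s⁻²·m·s = kg·m²·s⁻¹
  609 s^-1·m^2·kg:  kg·m²·s⁻¹
  (30.78 m²·s⁻¹) × (18.53 kg):  [m²·s⁻¹] · [kg] = kg·m²·s⁻¹
  (649 kg) × (30.396 s^-1·m^2):  [kg] · [m²·s⁻¹] = kg·m²·s⁻¹
Every term reduces to kg·m²·s⁻¹.

Yes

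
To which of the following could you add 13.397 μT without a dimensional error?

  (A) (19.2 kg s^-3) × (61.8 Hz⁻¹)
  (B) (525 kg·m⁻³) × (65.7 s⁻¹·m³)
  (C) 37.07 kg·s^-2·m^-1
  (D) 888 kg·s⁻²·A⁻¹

Reference: T = Wb·m⁻² = kg·s⁻²·A⁻¹.
Each option:
  (A) [kg·s⁻³] · [s] = kg·s⁻²
  (B) [kg·m⁻³] · [m³·s⁻¹] = kg·s⁻¹
  (C) kg·m⁻¹·s⁻²
  (D) kg·s⁻²·A⁻¹  ← same
Only (D) matches kg·s⁻²·A⁻¹.

(D)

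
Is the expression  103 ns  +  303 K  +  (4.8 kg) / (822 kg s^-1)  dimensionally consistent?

Dimensions:
  103 ns:  s
  303 K:  K
  (4.8 kg) / (822 kg s^-1):  [kg] / [kg·s⁻¹] = s
The terms do not share a single dimension (K vs s).

No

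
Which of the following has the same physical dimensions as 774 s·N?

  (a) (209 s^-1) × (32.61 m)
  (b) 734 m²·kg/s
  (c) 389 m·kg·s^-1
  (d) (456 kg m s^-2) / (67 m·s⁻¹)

Reference: N·s = kg·m·s⁻²·s = kg·m·s⁻¹.
Each option:
  (a) [s⁻¹] · [m] = m·s⁻¹
  (b) kg·m²·s⁻¹
  (c) kg·m·s⁻¹  ← same
  (d) [kg·m·s⁻²] / [m·s⁻¹] = kg·s⁻¹
Only (c) matches kg·m·s⁻¹.

(c)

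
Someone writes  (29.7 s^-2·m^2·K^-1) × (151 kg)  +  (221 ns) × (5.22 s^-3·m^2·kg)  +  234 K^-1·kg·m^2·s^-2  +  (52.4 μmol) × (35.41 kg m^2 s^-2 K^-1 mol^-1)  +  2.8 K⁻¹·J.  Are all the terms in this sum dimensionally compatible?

Reduce each to base SI dimensions:
  (29.7 s^-2·m^2·K^-1) × (151 kg):  [m²·s⁻²·K⁻¹] · [kg] = kg·m²·s⁻²·K⁻¹
  (221 ns) × (5.22 s^-3·m^2·kg):  [s] · [kg·m²·s⁻³] = kg·m²·s⁻²
  234 K^-1·kg·m^2·s^-2:  kg·m²·s⁻²·K⁻¹
  (52.4 μmol) × (35.41 kg m^2 s^-2 K^-1 mol^-1):  [mol] · [kg·m²·s⁻²·K⁻¹·mol⁻¹] = kg·m²·s⁻²·K⁻¹
  2.8 K⁻¹·J:  J·K⁻¹ = N·m·K⁻¹ = kg·m²·s⁻²·K⁻¹
The terms do not share a single dimension (kg·m²·s⁻² vs kg·m²·s⁻²·K⁻¹).

No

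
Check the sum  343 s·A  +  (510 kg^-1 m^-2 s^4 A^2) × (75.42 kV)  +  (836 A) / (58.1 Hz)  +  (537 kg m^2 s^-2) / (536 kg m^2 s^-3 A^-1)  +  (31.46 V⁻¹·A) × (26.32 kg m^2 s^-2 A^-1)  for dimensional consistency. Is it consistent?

Work out the base dimensions of each:
  343 s·A:  A·s = s·A
  (510 kg^-1 m^-2 s^4 A^2) × (75.42 kV):  [kg⁻¹·m⁻²·s⁴·A²] · [kg·m²·s⁻³·A⁻¹] = s·A
  (836 A) / (58.1 Hz):  [A] / [s⁻¹] = s·A
  (537 kg m^2 s^-2) / (536 kg m^2 s^-3 A^-1):  [kg·m²·s⁻²] / [kg·m²·s⁻³·A⁻¹] = s·A
  (31.46 V⁻¹·A) × (26.32 kg m^2 s^-2 A^-1):  [kg⁻¹·m⁻²·s³·A²] · [kg·m²·s⁻²·A⁻¹] = s·A
Every term reduces to s·A.

Yes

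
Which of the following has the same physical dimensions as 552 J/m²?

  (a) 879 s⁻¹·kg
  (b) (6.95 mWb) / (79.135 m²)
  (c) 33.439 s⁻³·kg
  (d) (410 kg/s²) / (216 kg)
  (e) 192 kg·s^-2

Reference: J·m⁻² = N·m·m⁻² = kg·s⁻².
Each option:
  (a) kg·s⁻¹
  (b) [kg·m²·s⁻²·A⁻¹] / [m²] = kg·s⁻²·A⁻¹
  (c) kg·s⁻³
  (d) [kg·s⁻²] / [kg] = s⁻²
  (e) kg·s⁻²  ← same
Only (e) matches kg·s⁻².

(e)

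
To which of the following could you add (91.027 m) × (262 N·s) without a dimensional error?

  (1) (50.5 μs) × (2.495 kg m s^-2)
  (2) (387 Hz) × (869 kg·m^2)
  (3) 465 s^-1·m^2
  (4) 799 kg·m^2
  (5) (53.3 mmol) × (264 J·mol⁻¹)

Reference: [m] · [kg·m·s⁻¹] = kg·m²·s⁻¹.
Each option:
  (1) [s] · [kg·m·s⁻²] = kg·m·s⁻¹
  (2) [s⁻¹] · [kg·m²] = kg·m²·s⁻¹  ← same
  (3) m²·s⁻¹
  (4) kg·m²
  (5) [mol] · [kg·m²·s⁻²·mol⁻¹] = kg·m²·s⁻²
Only (2) matches kg·m²·s⁻¹.

(2)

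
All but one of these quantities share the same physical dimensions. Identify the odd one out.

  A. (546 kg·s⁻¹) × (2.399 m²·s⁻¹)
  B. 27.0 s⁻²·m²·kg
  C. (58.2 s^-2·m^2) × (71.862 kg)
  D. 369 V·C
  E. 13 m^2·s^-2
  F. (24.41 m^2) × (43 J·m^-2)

E.

Dimensions:
  A. [kg·s⁻¹] · [m²·s⁻¹] = kg·m²·s⁻²
  B. kg·m²·s⁻²
  C. [m²·s⁻²] · [kg] = kg·m²·s⁻²
  D. C·V = s·A·J·C⁻¹ = kg·m²·s⁻²
  E. m²·s⁻²
  F. [m²] · [kg·s⁻²] = kg·m²·s⁻²
All reduce to kg·m²·s⁻² except E., which is m²·s⁻².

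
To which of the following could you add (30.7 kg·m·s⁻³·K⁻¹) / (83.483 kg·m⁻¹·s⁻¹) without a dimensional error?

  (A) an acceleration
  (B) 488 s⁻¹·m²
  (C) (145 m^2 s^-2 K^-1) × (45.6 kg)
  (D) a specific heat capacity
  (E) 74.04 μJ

Reference: [kg·m·s⁻³·K⁻¹] / [kg·m⁻¹·s⁻¹] = m²·s⁻²·K⁻¹.
Each option:
  (A) [acceleration] = m·s⁻²
  (B) m²·s⁻¹
  (C) [m²·s⁻²·K⁻¹] · [kg] = kg·m²·s⁻²·K⁻¹
  (D) [specific heat capacity] = m²·s⁻²·K⁻¹  ← same
  (E) J = N·m = kg·m²·s⁻²
Only (D) matches m²·s⁻²·K⁻¹.

(D)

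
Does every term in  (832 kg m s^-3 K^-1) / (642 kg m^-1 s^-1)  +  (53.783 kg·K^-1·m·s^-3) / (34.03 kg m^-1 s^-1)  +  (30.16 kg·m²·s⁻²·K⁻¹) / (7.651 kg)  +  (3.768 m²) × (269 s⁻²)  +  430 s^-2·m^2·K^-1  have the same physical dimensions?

No

In SI base units:
  (832 kg m s^-3 K^-1) / (642 kg m^-1 s^-1):  [kg·m·s⁻³·K⁻¹] / [kg·m⁻¹·s⁻¹] = m²·s⁻²·K⁻¹
  (53.783 kg·K^-1·m·s^-3) / (34.03 kg m^-1 s^-1):  [kg·m·s⁻³·K⁻¹] / [kg·m⁻¹·s⁻¹] = m²·s⁻²·K⁻¹
  (30.16 kg·m²·s⁻²·K⁻¹) / (7.651 kg):  [kg·m²·s⁻²·K⁻¹] / [kg] = m²·s⁻²·K⁻¹
  (3.768 m²) × (269 s⁻²):  [m²] · [s⁻²] = m²·s⁻²
  430 s^-2·m^2·K^-1:  m²·s⁻²·K⁻¹
The terms do not share a single dimension (m²·s⁻² vs m²·s⁻²·K⁻¹).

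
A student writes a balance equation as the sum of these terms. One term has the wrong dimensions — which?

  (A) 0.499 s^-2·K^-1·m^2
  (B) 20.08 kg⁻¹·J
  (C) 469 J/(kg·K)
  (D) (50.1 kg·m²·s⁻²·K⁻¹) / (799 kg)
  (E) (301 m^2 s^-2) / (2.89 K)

Work out the base dimensions of each:
  (A) m²·s⁻²·K⁻¹
  (B) J·kg⁻¹ = N·m·kg⁻¹ = m²·s⁻²
  (C) J·kg⁻¹·K⁻¹ = N·m·kg⁻¹·K⁻¹ = m²·s⁻²·K⁻¹
  (D) [kg·m²·s⁻²·K⁻¹] / [kg] = m²·s⁻²·K⁻¹
  (E) [m²·s⁻²] / [K] = m²·s⁻²·K⁻¹
All reduce to m²·s⁻²·K⁻¹ except (B), which is m²·s⁻².

(B)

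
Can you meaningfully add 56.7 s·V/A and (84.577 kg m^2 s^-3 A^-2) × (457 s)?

Yes

Reduce each to base SI dimensions:
  56.7 s·V/A:  V·s·A⁻¹ = J·C⁻¹·s·A⁻¹ = kg·m²·s⁻²·A⁻²
  (84.577 kg m^2 s^-3 A^-2) × (457 s):  [kg·m²·s⁻³·A⁻²] · [s] = kg·m²·s⁻²·A⁻²
Both are kg·m²·s⁻²·A⁻², so they have the same dimensions and can be added.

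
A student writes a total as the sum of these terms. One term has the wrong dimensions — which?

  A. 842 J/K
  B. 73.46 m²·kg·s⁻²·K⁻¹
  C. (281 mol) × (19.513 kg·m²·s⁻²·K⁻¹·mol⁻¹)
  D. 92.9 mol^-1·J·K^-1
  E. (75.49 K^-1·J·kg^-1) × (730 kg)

Reduce each to base SI dimensions:
  A. J·K⁻¹ = N·m·K⁻¹ = kg·m²·s⁻²·K⁻¹
  B. kg·m²·s⁻²·K⁻¹
  C. [mol] · [kg·m²·s⁻²·K⁻¹·mol⁻¹] = kg·m²·s⁻²·K⁻¹
  D. J·mol⁻¹·K⁻¹ = N·m·mol⁻¹·K⁻¹ = kg·m²·s⁻²·K⁻¹·mol⁻¹
  E. [m²·s⁻²·K⁻¹] · [kg] = kg·m²·s⁻²·K⁻¹
All reduce to kg·m²·s⁻²·K⁻¹ except D., which is kg·m²·s⁻²·K⁻¹·mol⁻¹.

D.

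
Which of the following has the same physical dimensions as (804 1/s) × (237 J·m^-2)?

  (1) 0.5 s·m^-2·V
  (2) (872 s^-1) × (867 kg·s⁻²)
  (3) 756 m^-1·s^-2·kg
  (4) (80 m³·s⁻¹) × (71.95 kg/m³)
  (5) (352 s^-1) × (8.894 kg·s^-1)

Reference: [s⁻¹] · [kg·s⁻²] = kg·s⁻³.
Each option:
  (1) V·s·m⁻² = J·C⁻¹·s·m⁻² = kg·s⁻²·A⁻¹
  (2) [s⁻¹] · [kg·s⁻²] = kg·s⁻³  ← same
  (3) kg·m⁻¹·s⁻²
  (4) [m³·s⁻¹] · [kg·m⁻³] = kg·s⁻¹
  (5) [s⁻¹] · [kg·s⁻¹] = kg·s⁻²
Only (2) matches kg·s⁻³.

(2)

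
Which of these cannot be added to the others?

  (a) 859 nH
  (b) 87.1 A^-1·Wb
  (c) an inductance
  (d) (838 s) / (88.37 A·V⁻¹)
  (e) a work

(e)

In SI base units:
  (a) H = V·s·A⁻¹ = kg·m²·s⁻²·A⁻²
  (b) Wb·A⁻¹ = V·s·A⁻¹ = kg·m²·s⁻²·A⁻²
  (c) [inductance] = kg·m²·s⁻²·A⁻²
  (d) [s] / [kg⁻¹·m⁻²·s³·A²] = kg·m²·s⁻²·A⁻²
  (e) [work] = kg·m²·s⁻²
All reduce to kg·m²·s⁻²·A⁻² except (e), which is kg·m²·s⁻².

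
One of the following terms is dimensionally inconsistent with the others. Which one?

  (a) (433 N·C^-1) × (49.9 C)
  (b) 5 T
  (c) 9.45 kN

(b)

Reduce each to base SI dimensions:
  (a) [kg·m·s⁻³·A⁻¹] · [s·A] = kg·m·s⁻²
  (b) T = Wb·m⁻² = kg·s⁻²·A⁻¹
  (c) N = kg·m·s⁻²
All reduce to kg·m·s⁻² except (b), which is kg·s⁻²·A⁻¹.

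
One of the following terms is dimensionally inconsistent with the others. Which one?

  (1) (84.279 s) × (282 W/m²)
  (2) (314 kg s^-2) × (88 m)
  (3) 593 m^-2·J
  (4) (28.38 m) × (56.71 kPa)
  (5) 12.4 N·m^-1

(2)

Expand each in SI base units:
  (1) [s] · [kg·s⁻³] = kg·s⁻²
  (2) [kg·s⁻²] · [m] = kg·m·s⁻²
  (3) J·m⁻² = N·m·m⁻² = kg·s⁻²
  (4) [m] · [kg·m⁻¹·s⁻²] = kg·s⁻²
  (5) N·m⁻¹ = kg·m·s⁻²·m⁻¹ = kg·s⁻²
All reduce to kg·s⁻² except (2), which is kg·m·s⁻².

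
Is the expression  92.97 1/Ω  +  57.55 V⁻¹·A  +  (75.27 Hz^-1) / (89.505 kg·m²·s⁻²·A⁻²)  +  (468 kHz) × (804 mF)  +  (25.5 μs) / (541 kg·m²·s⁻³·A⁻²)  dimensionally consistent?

No

Reduce each to base SI dimensions:
  92.97 1/Ω:  Ω⁻¹ = (V·A⁻¹)⁻¹ = kg⁻¹·m⁻²·s³·A²
  57.55 V⁻¹·A:  A·V⁻¹ = A·(J·C⁻¹)⁻¹ = kg⁻¹·m⁻²·s³·A²
  (75.27 Hz^-1) / (89.505 kg·m²·s⁻²·A⁻²):  [s] / [kg·m²·s⁻²·A⁻²] = kg⁻¹·m⁻²·s³·A²
  (468 kHz) × (804 mF):  [s⁻¹] · [kg⁻¹·m⁻²·s⁴·A²] = kg⁻¹·m⁻²·s³·A²
  (25.5 μs) / (541 kg·m²·s⁻³·A⁻²):  [s] / [kg·m²·s⁻³·A⁻²] = kg⁻¹·m⁻²·s⁴·A²
The terms do not share a single dimension (kg⁻¹·m⁻²·s³·A² vs kg⁻¹·m⁻²·s⁴·A²).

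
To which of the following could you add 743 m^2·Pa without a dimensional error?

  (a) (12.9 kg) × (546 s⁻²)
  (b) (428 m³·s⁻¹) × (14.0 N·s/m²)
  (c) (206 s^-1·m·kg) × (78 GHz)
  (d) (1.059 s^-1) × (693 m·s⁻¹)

(c)

Reference: Pa·m² = N·m⁻²·m² = kg·m·s⁻².
Each option:
  (a) [kg] · [s⁻²] = kg·s⁻²
  (b) [m³·s⁻¹] · [kg·m⁻¹·s⁻¹] = kg·m²·s⁻²
  (c) [kg·m·s⁻¹] · [s⁻¹] = kg·m·s⁻²  ← same
  (d) [s⁻¹] · [m·s⁻¹] = m·s⁻²
Only (c) matches kg·m·s⁻².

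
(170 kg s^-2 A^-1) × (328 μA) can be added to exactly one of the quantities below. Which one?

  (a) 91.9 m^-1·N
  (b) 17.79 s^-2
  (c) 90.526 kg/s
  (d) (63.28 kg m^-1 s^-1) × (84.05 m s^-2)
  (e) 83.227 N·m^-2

Reference: [kg·s⁻²·A⁻¹] · [A] = kg·s⁻².
Each option:
  (a) N·m⁻¹ = kg·m·s⁻²·m⁻¹ = kg·s⁻²  ← same
  (b) s⁻²
  (c) kg·s⁻¹
  (d) [kg·m⁻¹·s⁻¹] · [m·s⁻²] = kg·s⁻³
  (e) N·m⁻² = kg·m·s⁻²·m⁻² = kg·m⁻¹·s⁻²
Only (a) matches kg·s⁻².

(a)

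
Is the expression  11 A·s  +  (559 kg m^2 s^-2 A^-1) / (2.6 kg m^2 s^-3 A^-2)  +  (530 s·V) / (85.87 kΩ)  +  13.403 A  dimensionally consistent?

Work out the base dimensions of each:
  11 A·s:  A·s = s·A
  (559 kg m^2 s^-2 A^-1) / (2.6 kg m^2 s^-3 A^-2):  [kg·m²·s⁻²·A⁻¹] / [kg·m²·s⁻³·A⁻²] = s·A
  (530 s·V) / (85.87 kΩ):  [kg·m²·s⁻²·A⁻¹] / [kg·m²·s⁻³·A⁻²] = s·A
  13.403 A:  A
The terms do not share a single dimension (A vs s·A).

No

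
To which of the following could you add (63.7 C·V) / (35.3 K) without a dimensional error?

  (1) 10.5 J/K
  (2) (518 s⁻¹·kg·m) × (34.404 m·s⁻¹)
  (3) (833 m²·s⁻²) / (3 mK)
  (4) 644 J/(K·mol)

(1)

Reference: [kg·m²·s⁻²] / [K] = kg·m²·s⁻²·K⁻¹.
Each option:
  (1) J·K⁻¹ = N·m·K⁻¹ = kg·m²·s⁻²·K⁻¹  ← same
  (2) [kg·m·s⁻¹] · [m·s⁻¹] = kg·m²·s⁻²
  (3) [m²·s⁻²] / [K] = m²·s⁻²·K⁻¹
  (4) J·mol⁻¹·K⁻¹ = N·m·mol⁻¹·K⁻¹ = kg·m²·s⁻²·K⁻¹·mol⁻¹
Only (1) matches kg·m²·s⁻²·K⁻¹.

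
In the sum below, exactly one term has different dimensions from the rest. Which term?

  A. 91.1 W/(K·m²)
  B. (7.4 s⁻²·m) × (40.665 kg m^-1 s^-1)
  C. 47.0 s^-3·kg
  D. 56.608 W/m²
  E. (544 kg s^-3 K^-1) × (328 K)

In SI base units:
  A. W·m⁻²·K⁻¹ = J·s⁻¹·m⁻²·K⁻¹ = kg·s⁻³·K⁻¹
  B. [m·s⁻²] · [kg·m⁻¹·s⁻¹] = kg·s⁻³
  C. kg·s⁻³
  D. W·m⁻² = J·s⁻¹·m⁻² = kg·s⁻³
  E. [kg·s⁻³·K⁻¹] · [K] = kg·s⁻³
All reduce to kg·s⁻³ except A., which is kg·s⁻³·K⁻¹.

A.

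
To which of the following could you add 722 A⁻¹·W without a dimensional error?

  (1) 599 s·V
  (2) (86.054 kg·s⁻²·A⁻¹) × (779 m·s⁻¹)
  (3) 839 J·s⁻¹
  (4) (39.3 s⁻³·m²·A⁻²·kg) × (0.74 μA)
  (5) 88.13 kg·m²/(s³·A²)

Reference: W·A⁻¹ = J·s⁻¹·A⁻¹ = kg·m²·s⁻³·A⁻¹.
Each option:
  (1) V·s = J·C⁻¹·s = kg·m²·s⁻²·A⁻¹
  (2) [kg·s⁻²·A⁻¹] · [m·s⁻¹] = kg·m·s⁻³·A⁻¹
  (3) J·s⁻¹ = N·m·s⁻¹ = kg·m²·s⁻³
  (4) [kg·m²·s⁻³·A⁻²] · [A] = kg·m²·s⁻³·A⁻¹  ← same
  (5) kg·m²·s⁻³·A⁻²
Only (4) matches kg·m²·s⁻³·A⁻¹.

(4)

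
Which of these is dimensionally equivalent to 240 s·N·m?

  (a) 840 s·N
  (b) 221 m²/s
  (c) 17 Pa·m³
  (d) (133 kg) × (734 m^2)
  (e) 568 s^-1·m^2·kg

(e)

Reference: N·m·s = kg·m·s⁻²·m·s = kg·m²·s⁻¹.
Each option:
  (a) N·s = kg·m·s⁻²·s = kg·m·s⁻¹
  (b) m²·s⁻¹
  (c) Pa·m³ = N·m⁻²·m³ = kg·m²·s⁻²
  (d) [kg] · [m²] = kg·m²
  (e) kg·m²·s⁻¹  ← same
Only (e) matches kg·m²·s⁻¹.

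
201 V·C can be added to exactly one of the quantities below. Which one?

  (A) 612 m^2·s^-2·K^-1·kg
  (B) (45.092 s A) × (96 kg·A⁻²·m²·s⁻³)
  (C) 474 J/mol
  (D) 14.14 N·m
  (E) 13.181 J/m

Reference: C·V = s·A·J·C⁻¹ = kg·m²·s⁻².
Each option:
  (A) kg·m²·s⁻²·K⁻¹
  (B) [s·A] · [kg·m²·s⁻³·A⁻²] = kg·m²·s⁻²·A⁻¹
  (C) J·mol⁻¹ = N·m·mol⁻¹ = kg·m²·s⁻²·mol⁻¹
  (D) N·m = kg·m·s⁻²·m = kg·m²·s⁻²  ← same
  (E) J·m⁻¹ = N·m·m⁻¹ = kg·m·s⁻²
Only (D) matches kg·m²·s⁻².

(D)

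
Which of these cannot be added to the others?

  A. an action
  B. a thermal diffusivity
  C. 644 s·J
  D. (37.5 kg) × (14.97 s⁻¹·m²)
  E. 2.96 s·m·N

B.

Dimensions:
  A. [action] = kg·m²·s⁻¹
  B. [thermal diffusivity] = m²·s⁻¹
  C. J·s = N·m·s = kg·m²·s⁻¹
  D. [kg] · [m²·s⁻¹] = kg·m²·s⁻¹
  E. N·m·s = kg·m·s⁻²·m·s = kg·m²·s⁻¹
All reduce to kg·m²·s⁻¹ except B., which is m²·s⁻¹.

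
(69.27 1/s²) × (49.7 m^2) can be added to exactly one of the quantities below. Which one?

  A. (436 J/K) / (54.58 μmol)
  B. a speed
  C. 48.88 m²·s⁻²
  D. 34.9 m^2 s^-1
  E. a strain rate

C.

Reference: [s⁻²] · [m²] = m²·s⁻².
Each option:
  A. [kg·m²·s⁻²·K⁻¹] / [mol] = kg·m²·s⁻²·K⁻¹·mol⁻¹
  B. [speed] = m·s⁻¹
  C. m²·s⁻²  ← same
  D. m²·s⁻¹
  E. [strain rate] = s⁻¹
Only C. matches m²·s⁻².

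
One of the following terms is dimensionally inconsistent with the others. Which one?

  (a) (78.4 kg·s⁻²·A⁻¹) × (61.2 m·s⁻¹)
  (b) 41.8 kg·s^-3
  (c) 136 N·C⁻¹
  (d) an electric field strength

(b)

Reduce each to base SI dimensions:
  (a) [kg·s⁻²·A⁻¹] · [m·s⁻¹] = kg·m·s⁻³·A⁻¹
  (b) kg·s⁻³
  (c) N·C⁻¹ = kg·m·s⁻²·(s·A)⁻¹ = kg·m·s⁻³·A⁻¹
  (d) [electric field strength] = kg·m·s⁻³·A⁻¹
All reduce to kg·m·s⁻³·A⁻¹ except (b), which is kg·s⁻³.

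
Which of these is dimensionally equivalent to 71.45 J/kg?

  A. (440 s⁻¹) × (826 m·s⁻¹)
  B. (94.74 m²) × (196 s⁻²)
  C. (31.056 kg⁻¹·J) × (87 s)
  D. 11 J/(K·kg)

B.

Reference: J·kg⁻¹ = N·m·kg⁻¹ = m²·s⁻².
Each option:
  A. [s⁻¹] · [m·s⁻¹] = m·s⁻²
  B. [m²] · [s⁻²] = m²·s⁻²  ← same
  C. [m²·s⁻²] · [s] = m²·s⁻¹
  D. J·kg⁻¹·K⁻¹ = N·m·kg⁻¹·K⁻¹ = m²·s⁻²·K⁻¹
Only B. matches m²·s⁻².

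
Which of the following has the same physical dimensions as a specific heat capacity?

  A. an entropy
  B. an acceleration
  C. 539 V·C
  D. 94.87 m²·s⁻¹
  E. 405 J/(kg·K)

Reference: [specific heat capacity] = m²·s⁻²·K⁻¹.
Each option:
  A. [entropy] = kg·m²·s⁻²·K⁻¹
  B. [acceleration] = m·s⁻²
  C. C·V = s·A·J·C⁻¹ = kg·m²·s⁻²
  D. m²·s⁻¹
  E. J·kg⁻¹·K⁻¹ = N·m·kg⁻¹·K⁻¹ = m²·s⁻²·K⁻¹  ← same
Only E. matches m²·s⁻²·K⁻¹.

E.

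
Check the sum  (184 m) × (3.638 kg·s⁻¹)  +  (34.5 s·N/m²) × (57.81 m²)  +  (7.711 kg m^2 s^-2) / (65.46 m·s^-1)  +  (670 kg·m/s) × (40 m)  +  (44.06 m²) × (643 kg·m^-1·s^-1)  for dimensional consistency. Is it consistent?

Expand each in SI base units:
  (184 m) × (3.638 kg·s⁻¹):  [m] · [kg·s⁻¹] = kg·m·s⁻¹
  (34.5 s·N/m²) × (57.81 m²):  [kg·m⁻¹·s⁻¹] · [m²] = kg·m·s⁻¹
  (7.711 kg m^2 s^-2) / (65.46 m·s^-1):  [kg·m²·s⁻²] / [m·s⁻¹] = kg·m·s⁻¹
  (670 kg·m/s) × (40 m):  [kg·m·s⁻¹] · [m] = kg·m²·s⁻¹
  (44.06 m²) × (643 kg·m^-1·s^-1):  [m²] · [kg·m⁻¹·s⁻¹] = kg·m·s⁻¹
The terms do not share a single dimension (kg·m²·s⁻¹ vs kg·m·s⁻¹).

No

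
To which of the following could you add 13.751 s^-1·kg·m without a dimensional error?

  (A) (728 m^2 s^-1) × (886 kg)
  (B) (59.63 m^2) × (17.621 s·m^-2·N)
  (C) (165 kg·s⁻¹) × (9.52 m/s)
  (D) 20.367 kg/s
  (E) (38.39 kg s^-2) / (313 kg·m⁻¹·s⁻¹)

(B)

Reference: kg·m·s⁻¹.
Each option:
  (A) [m²·s⁻¹] · [kg] = kg·m²·s⁻¹
  (B) [m²] · [kg·m⁻¹·s⁻¹] = kg·m·s⁻¹  ← same
  (C) [kg·s⁻¹] · [m·s⁻¹] = kg·m·s⁻²
  (D) kg·s⁻¹
  (E) [kg·s⁻²] / [kg·m⁻¹·s⁻¹] = m·s⁻¹
Only (B) matches kg·m·s⁻¹.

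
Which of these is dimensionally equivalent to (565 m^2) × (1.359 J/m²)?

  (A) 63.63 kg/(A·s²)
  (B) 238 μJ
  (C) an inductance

Reference: [m²] · [kg·s⁻²] = kg·m²·s⁻².
Each option:
  (A) kg·s⁻²·A⁻¹
  (B) J = N·m = kg·m²·s⁻²  ← same
  (C) [inductance] = kg·m²·s⁻²·A⁻²
Only (B) matches kg·m²·s⁻².

(B)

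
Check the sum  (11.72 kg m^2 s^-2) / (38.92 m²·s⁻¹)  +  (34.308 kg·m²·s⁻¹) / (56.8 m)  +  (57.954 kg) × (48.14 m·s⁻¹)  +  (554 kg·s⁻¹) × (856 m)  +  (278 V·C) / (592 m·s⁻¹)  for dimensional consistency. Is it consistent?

No

Dimensions:
  (11.72 kg m^2 s^-2) / (38.92 m²·s⁻¹):  [kg·m²·s⁻²] / [m²·s⁻¹] = kg·s⁻¹
  (34.308 kg·m²·s⁻¹) / (56.8 m):  [kg·m²·s⁻¹] / [m] = kg·m·s⁻¹
  (57.954 kg) × (48.14 m·s⁻¹):  [kg] · [m·s⁻¹] = kg·m·s⁻¹
  (554 kg·s⁻¹) × (856 m):  [kg·s⁻¹] · [m] = kg·m·s⁻¹
  (278 V·C) / (592 m·s⁻¹):  [kg·m²·s⁻²] / [m·s⁻¹] = kg·m·s⁻¹
The terms do not share a single dimension (kg·m·s⁻¹ vs kg·s⁻¹).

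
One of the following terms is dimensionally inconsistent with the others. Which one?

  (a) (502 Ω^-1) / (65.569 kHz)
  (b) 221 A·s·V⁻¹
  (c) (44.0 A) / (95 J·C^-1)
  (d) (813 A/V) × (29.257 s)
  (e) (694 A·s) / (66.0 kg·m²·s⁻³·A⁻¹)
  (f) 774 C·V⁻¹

Expand each in SI base units:
  (a) [kg⁻¹·m⁻²·s³·A²] / [s⁻¹] = kg⁻¹·m⁻²·s⁴·A²
  (b) A·s·V⁻¹ = A·s·(J·C⁻¹)⁻¹ = kg⁻¹·m⁻²·s⁴·A²
  (c) [A] / [kg·m²·s⁻³·A⁻¹] = kg⁻¹·m⁻²·s³·A²
  (d) [kg⁻¹·m⁻²·s³·A²] · [s] = kg⁻¹·m⁻²·s⁴·A²
  (e) [s·A] / [kg·m²·s⁻³·A⁻¹] = kg⁻¹·m⁻²·s⁴·A²
  (f) C·V⁻¹ = s·A·(J·C⁻¹)⁻¹ = kg⁻¹·m⁻²·s⁴·A²
All reduce to kg⁻¹·m⁻²·s⁴·A² except (c), which is kg⁻¹·m⁻²·s³·A².

(c)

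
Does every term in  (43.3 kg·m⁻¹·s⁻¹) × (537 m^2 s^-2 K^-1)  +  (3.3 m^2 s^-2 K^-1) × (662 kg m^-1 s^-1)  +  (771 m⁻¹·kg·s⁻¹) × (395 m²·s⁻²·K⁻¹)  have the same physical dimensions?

Yes

Expand each in SI base units:
  (43.3 kg·m⁻¹·s⁻¹) × (537 m^2 s^-2 K^-1):  [kg·m⁻¹·s⁻¹] · [m²·s⁻²·K⁻¹] = kg·m·s⁻³·K⁻¹
  (3.3 m^2 s^-2 K^-1) × (662 kg m^-1 s^-1):  [m²·s⁻²·K⁻¹] · [kg·m⁻¹·s⁻¹] = kg·m·s⁻³·K⁻¹
  (771 m⁻¹·kg·s⁻¹) × (395 m²·s⁻²·K⁻¹):  [kg·m⁻¹·s⁻¹] · [m²·s⁻²·K⁻¹] = kg·m·s⁻³·K⁻¹
Every term reduces to kg·m·s⁻³·K⁻¹.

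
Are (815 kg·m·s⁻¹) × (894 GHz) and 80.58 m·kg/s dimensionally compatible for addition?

No

Reduce each to base SI dimensions:
  (815 kg·m·s⁻¹) × (894 GHz):  [kg·m·s⁻¹] · [s⁻¹] = kg·m·s⁻²
  80.58 m·kg/s:  kg·m·s⁻¹
kg·m·s⁻² ≠ kg·m·s⁻¹, so they cannot be added.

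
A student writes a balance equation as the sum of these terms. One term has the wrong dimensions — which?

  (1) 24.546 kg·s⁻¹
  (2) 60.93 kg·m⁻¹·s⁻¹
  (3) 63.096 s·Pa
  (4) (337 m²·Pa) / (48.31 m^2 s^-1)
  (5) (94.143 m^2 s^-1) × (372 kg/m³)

Reduce each to base SI dimensions:
  (1) kg·s⁻¹
  (2) kg·m⁻¹·s⁻¹
  (3) Pa·s = N·m⁻²·s = kg·m⁻¹·s⁻¹
  (4) [kg·m·s⁻²] / [m²·s⁻¹] = kg·m⁻¹·s⁻¹
  (5) [m²·s⁻¹] · [kg·m⁻³] = kg·m⁻¹·s⁻¹
All reduce to kg·m⁻¹·s⁻¹ except (1), which is kg·s⁻¹.

(1)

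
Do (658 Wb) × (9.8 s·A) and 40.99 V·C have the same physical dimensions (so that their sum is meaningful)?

No

Work out the base dimensions of each:
  (658 Wb) × (9.8 s·A):  [kg·m²·s⁻²·A⁻¹] · [s·A] = kg·m²·s⁻¹
  40.99 V·C:  C·V = s·A·J·C⁻¹ = kg·m²·s⁻²
kg·m²·s⁻¹ ≠ kg·m²·s⁻², so they cannot be added.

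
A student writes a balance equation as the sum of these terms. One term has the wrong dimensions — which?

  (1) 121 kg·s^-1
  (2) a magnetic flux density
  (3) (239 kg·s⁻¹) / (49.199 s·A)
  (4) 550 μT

(1)

Work out the base dimensions of each:
  (1) kg·s⁻¹
  (2) [magnetic flux density] = kg·s⁻²·A⁻¹
  (3) [kg·s⁻¹] / [s·A] = kg·s⁻²·A⁻¹
  (4) T = Wb·m⁻² = kg·s⁻²·A⁻¹
All reduce to kg·s⁻²·A⁻¹ except (1), which is kg·s⁻¹.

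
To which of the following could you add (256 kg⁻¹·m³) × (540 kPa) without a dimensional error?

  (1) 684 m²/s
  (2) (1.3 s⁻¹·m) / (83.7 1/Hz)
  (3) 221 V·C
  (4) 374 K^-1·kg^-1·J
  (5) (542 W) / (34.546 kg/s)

(5)

Reference: [kg⁻¹·m³] · [kg·m⁻¹·s⁻²] = m²·s⁻².
Each option:
  (1) m²·s⁻¹
  (2) [m·s⁻¹] / [s] = m·s⁻²
  (3) C·V = s·A·J·C⁻¹ = kg·m²·s⁻²
  (4) J·kg⁻¹·K⁻¹ = N·m·kg⁻¹·K⁻¹ = m²·s⁻²·K⁻¹
  (5) [kg·m²·s⁻³] / [kg·s⁻¹] = m²·s⁻²  ← same
Only (5) matches m²·s⁻².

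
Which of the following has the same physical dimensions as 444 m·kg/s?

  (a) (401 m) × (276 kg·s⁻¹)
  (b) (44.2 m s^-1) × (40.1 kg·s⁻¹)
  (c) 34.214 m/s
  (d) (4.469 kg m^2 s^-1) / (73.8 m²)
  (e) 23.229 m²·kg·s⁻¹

Reference: kg·m·s⁻¹.
Each option:
  (a) [m] · [kg·s⁻¹] = kg·m·s⁻¹  ← same
  (b) [m·s⁻¹] · [kg·s⁻¹] = kg·m·s⁻²
  (c) m·s⁻¹
  (d) [kg·m²·s⁻¹] / [m²] = kg·s⁻¹
  (e) kg·m²·s⁻¹
Only (a) matches kg·m·s⁻¹.

(a)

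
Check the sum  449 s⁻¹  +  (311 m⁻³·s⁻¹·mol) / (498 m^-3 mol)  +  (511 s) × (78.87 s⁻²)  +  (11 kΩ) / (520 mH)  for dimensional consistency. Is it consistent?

Dimensions:
  449 s⁻¹:  s⁻¹
  (311 m⁻³·s⁻¹·mol) / (498 m^-3 mol):  [m⁻³·s⁻¹·mol] / [m⁻³·mol] = s⁻¹
  (511 s) × (78.87 s⁻²):  [s] · [s⁻²] = s⁻¹
  (11 kΩ) / (520 mH):  [kg·m²·s⁻³·A⁻²] / [kg·m²·s⁻²·A⁻²] = s⁻¹
Every term reduces to s⁻¹.

Yes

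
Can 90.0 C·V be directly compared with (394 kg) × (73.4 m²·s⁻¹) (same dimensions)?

No

Reduce each to base SI dimensions:
  90.0 C·V:  C·V = s·A·J·C⁻¹ = kg·m²·s⁻²
  (394 kg) × (73.4 m²·s⁻¹):  [kg] · [m²·s⁻¹] = kg·m²·s⁻¹
kg·m²·s⁻² ≠ kg·m²·s⁻¹, so they cannot be added.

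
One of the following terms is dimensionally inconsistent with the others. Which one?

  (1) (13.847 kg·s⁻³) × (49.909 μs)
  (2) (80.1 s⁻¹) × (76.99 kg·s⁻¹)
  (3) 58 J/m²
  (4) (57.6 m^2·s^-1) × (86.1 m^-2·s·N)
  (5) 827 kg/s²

Dimensions:
  (1) [kg·s⁻³] · [s] = kg·s⁻²
  (2) [s⁻¹] · [kg·s⁻¹] = kg·s⁻²
  (3) J·m⁻² = N·m·m⁻² = kg·s⁻²
  (4) [m²·s⁻¹] · [kg·m⁻¹·s⁻¹] = kg·m·s⁻²
  (5) kg·s⁻²
All reduce to kg·s⁻² except (4), which is kg·m·s⁻².

(4)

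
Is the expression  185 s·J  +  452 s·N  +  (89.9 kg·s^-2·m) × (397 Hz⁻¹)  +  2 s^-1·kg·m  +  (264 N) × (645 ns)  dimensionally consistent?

No

Dimensions:
  185 s·J:  J·s = N·m·s = kg·m²·s⁻¹
  452 s·N:  N·s = kg·m·s⁻²·s = kg·m·s⁻¹
  (89.9 kg·s^-2·m) × (397 Hz⁻¹):  [kg·m·s⁻²] · [s] = kg·m·s⁻¹
  2 s^-1·kg·m:  kg·m·s⁻¹
  (264 N) × (645 ns):  [kg·m·s⁻²] · [s] = kg·m·s⁻¹
The terms do not share a single dimension (kg·m²·s⁻¹ vs kg·m·s⁻¹).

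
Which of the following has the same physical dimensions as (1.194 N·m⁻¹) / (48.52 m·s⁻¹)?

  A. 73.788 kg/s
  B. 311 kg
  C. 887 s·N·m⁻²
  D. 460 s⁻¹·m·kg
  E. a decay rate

Reference: [kg·s⁻²] / [m·s⁻¹] = kg·m⁻¹·s⁻¹.
Each option:
  A. kg·s⁻¹
  B. kg
  C. N·s·m⁻² = kg·m·s⁻²·s·m⁻² = kg·m⁻¹·s⁻¹  ← same
  D. kg·m·s⁻¹
  E. [decay rate] = s⁻¹
Only C. matches kg·m⁻¹·s⁻¹.

C.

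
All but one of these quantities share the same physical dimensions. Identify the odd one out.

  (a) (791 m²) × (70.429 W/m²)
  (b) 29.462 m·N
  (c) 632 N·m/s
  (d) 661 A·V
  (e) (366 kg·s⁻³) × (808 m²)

Work out the base dimensions of each:
  (a) [m²] · [kg·s⁻³] = kg·m²·s⁻³
  (b) N·m = kg·m·s⁻²·m = kg·m²·s⁻²
  (c) N·m·s⁻¹ = kg·m·s⁻²·m·s⁻¹ = kg·m²·s⁻³
  (d) V·A = J·C⁻¹·A = kg·m²·s⁻³
  (e) [kg·s⁻³] · [m²] = kg·m²·s⁻³
All reduce to kg·m²·s⁻³ except (b), which is kg·m²·s⁻².

(b)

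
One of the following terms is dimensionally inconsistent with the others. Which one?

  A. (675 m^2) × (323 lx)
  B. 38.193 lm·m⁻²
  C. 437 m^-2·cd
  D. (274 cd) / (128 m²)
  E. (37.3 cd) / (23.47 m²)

A.

Expand each in SI base units:
  A. [m²] · [m⁻²·cd] = cd
  B. lm·m⁻² = cd·m⁻² = m⁻²·cd
  C. cd·m⁻² = m⁻²·cd
  D. [cd] / [m²] = m⁻²·cd
  E. [cd] / [m²] = m⁻²·cd
All reduce to m⁻²·cd except A., which is cd.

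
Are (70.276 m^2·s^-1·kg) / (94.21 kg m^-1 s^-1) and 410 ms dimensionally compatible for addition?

In SI base units:
  (70.276 m^2·s^-1·kg) / (94.21 kg m^-1 s^-1):  [kg·m²·s⁻¹] / [kg·m⁻¹·s⁻¹] = m³
  410 ms:  s
m³ ≠ s, so they cannot be added.

No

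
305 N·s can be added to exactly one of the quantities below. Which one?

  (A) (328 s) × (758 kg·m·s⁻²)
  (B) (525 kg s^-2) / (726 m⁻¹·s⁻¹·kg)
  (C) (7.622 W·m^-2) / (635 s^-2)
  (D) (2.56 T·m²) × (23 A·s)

Reference: N·s = kg·m·s⁻²·s = kg·m·s⁻¹.
Each option:
  (A) [s] · [kg·m·s⁻²] = kg·m·s⁻¹  ← same
  (B) [kg·s⁻²] / [kg·m⁻¹·s⁻¹] = m·s⁻¹
  (C) [kg·s⁻³] / [s⁻²] = kg·s⁻¹
  (D) [kg·m²·s⁻²·A⁻¹] · [s·A] = kg·m²·s⁻¹
Only (A) matches kg·m·s⁻¹.

(A)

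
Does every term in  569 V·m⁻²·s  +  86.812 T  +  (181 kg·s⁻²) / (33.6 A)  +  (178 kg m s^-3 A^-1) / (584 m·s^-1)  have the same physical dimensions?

Reduce each to base SI dimensions:
  569 V·m⁻²·s:  V·s·m⁻² = J·C⁻¹·s·m⁻² = kg·s⁻²·A⁻¹
  86.812 T:  T = Wb·m⁻² = kg·s⁻²·A⁻¹
  (181 kg·s⁻²) / (33.6 A):  [kg·s⁻²] / [A] = kg·s⁻²·A⁻¹
  (178 kg m s^-3 A^-1) / (584 m·s^-1):  [kg·m·s⁻³·A⁻¹] / [m·s⁻¹] = kg·s⁻²·A⁻¹
Every term reduces to kg·s⁻²·A⁻¹.

Yes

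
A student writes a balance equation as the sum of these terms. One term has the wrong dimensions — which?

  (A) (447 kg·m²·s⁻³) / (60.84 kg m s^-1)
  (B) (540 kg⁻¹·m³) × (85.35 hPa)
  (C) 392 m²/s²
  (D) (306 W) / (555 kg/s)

(A)

In SI base units:
  (A) [kg·m²·s⁻³] / [kg·m·s⁻¹] = m·s⁻²
  (B) [kg⁻¹·m³] · [kg·m⁻¹·s⁻²] = m²·s⁻²
  (C) m²·s⁻²
  (D) [kg·m²·s⁻³] / [kg·s⁻¹] = m²·s⁻²
All reduce to m²·s⁻² except (A), which is m·s⁻².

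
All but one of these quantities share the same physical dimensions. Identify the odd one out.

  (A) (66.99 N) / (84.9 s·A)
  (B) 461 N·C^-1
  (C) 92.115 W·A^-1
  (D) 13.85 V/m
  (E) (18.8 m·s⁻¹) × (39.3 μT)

(C)

Work out the base dimensions of each:
  (A) [kg·m·s⁻²] / [s·A] = kg·m·s⁻³·A⁻¹
  (B) N·C⁻¹ = kg·m·s⁻²·(s·A)⁻¹ = kg·m·s⁻³·A⁻¹
  (C) W·A⁻¹ = J·s⁻¹·A⁻¹ = kg·m²·s⁻³·A⁻¹
  (D) V·m⁻¹ = J·C⁻¹·m⁻¹ = kg·m·s⁻³·A⁻¹
  (E) [m·s⁻¹] · [kg·s⁻²·A⁻¹] = kg·m·s⁻³·A⁻¹
All reduce to kg·m·s⁻³·A⁻¹ except (C), which is kg·m²·s⁻³·A⁻¹.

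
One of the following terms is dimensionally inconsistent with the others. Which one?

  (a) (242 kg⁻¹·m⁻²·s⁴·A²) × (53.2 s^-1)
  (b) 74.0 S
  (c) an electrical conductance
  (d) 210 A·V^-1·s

Expand each in SI base units:
  (a) [kg⁻¹·m⁻²·s⁴·A²] · [s⁻¹] = kg⁻¹·m⁻²·s³·A²
  (b) S = Ω⁻¹ = kg⁻¹·m⁻²·s³·A²
  (c) [electrical conductance] = kg⁻¹·m⁻²·s³·A²
  (d) A·s·V⁻¹ = A·s·(J·C⁻¹)⁻¹ = kg⁻¹·m⁻²·s⁴·A²
All reduce to kg⁻¹·m⁻²·s³·A² except (d), which is kg⁻¹·m⁻²·s⁴·A².

(d)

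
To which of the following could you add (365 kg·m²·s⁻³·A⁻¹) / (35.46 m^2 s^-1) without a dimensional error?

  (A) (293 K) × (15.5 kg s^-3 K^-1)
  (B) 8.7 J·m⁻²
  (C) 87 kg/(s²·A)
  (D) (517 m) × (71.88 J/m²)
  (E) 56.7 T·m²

Reference: [kg·m²·s⁻³·A⁻¹] / [m²·s⁻¹] = kg·s⁻²·A⁻¹.
Each option:
  (A) [K] · [kg·s⁻³·K⁻¹] = kg·s⁻³
  (B) J·m⁻² = N·m·m⁻² = kg·s⁻²
  (C) kg·s⁻²·A⁻¹  ← same
  (D) [m] · [kg·s⁻²] = kg·m·s⁻²
  (E) T·m² = Wb·m⁻²·m² = kg·m²·s⁻²·A⁻¹
Only (C) matches kg·s⁻²·A⁻¹.

(C)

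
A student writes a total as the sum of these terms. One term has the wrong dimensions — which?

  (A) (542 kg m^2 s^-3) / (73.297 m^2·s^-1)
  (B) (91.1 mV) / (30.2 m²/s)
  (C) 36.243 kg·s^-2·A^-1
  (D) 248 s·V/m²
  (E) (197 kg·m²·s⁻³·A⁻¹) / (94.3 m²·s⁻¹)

Reduce each to base SI dimensions:
  (A) [kg·m²·s⁻³] / [m²·s⁻¹] = kg·s⁻²
  (B) [kg·m²·s⁻³·A⁻¹] / [m²·s⁻¹] = kg·s⁻²·A⁻¹
  (C) kg·s⁻²·A⁻¹
  (D) V·s·m⁻² = J·C⁻¹·s·m⁻² = kg·s⁻²·A⁻¹
  (E) [kg·m²·s⁻³·A⁻¹] / [m²·s⁻¹] = kg·s⁻²·A⁻¹
All reduce to kg·s⁻²·A⁻¹ except (A), which is kg·s⁻².

(A)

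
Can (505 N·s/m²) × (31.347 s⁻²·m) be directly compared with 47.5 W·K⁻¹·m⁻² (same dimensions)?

Dimensions:
  (505 N·s/m²) × (31.347 s⁻²·m):  [kg·m⁻¹·s⁻¹] · [m·s⁻²] = kg·s⁻³
  47.5 W·K⁻¹·m⁻²:  W·m⁻²·K⁻¹ = J·s⁻¹·m⁻²·K⁻¹ = kg·s⁻³·K⁻¹
kg·s⁻³ ≠ kg·s⁻³·K⁻¹, so they cannot be added.

No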